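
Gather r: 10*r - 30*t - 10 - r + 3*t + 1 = 9*r - 27*t - 9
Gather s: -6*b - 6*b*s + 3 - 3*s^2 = -6*b*s - 6*b - 3*s^2 + 3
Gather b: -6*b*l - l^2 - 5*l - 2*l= -6*b*l - l^2 - 7*l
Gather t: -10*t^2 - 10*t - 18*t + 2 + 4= -10*t^2 - 28*t + 6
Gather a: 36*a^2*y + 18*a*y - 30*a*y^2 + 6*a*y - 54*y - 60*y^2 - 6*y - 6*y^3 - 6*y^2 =36*a^2*y + a*(-30*y^2 + 24*y) - 6*y^3 - 66*y^2 - 60*y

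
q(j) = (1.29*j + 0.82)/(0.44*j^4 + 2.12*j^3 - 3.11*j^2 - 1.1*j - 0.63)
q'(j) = (1.29*j + 0.82)*(-1.76*j^3 - 6.36*j^2 + 6.22*j + 1.1)/(0.44*j^4 + 2.12*j^3 - 3.11*j^2 - 1.1*j - 0.63)^2 + 1.29/(0.44*j^4 + 2.12*j^3 - 3.11*j^2 - 1.1*j - 0.63)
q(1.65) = 1.57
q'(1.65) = -10.96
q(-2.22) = 0.08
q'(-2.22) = 0.03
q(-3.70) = 0.06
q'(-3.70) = -0.00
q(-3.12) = 0.06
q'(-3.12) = 0.01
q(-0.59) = -0.04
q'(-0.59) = -1.02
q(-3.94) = 0.06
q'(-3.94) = -0.01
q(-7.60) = -0.02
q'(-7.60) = -0.02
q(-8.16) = -0.02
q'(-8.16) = -0.01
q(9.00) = 0.00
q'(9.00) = -0.00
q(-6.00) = -1.09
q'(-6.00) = -19.65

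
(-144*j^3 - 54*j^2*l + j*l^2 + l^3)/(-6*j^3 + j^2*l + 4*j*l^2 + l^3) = (48*j^2 + 2*j*l - l^2)/(2*j^2 - j*l - l^2)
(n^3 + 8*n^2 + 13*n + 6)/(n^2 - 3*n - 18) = (n^3 + 8*n^2 + 13*n + 6)/(n^2 - 3*n - 18)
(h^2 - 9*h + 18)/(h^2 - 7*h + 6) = (h - 3)/(h - 1)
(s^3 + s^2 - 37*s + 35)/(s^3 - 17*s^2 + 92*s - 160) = (s^2 + 6*s - 7)/(s^2 - 12*s + 32)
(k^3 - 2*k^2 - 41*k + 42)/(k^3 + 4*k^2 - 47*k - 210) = (k - 1)/(k + 5)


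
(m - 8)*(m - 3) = m^2 - 11*m + 24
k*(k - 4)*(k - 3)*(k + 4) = k^4 - 3*k^3 - 16*k^2 + 48*k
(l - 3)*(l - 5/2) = l^2 - 11*l/2 + 15/2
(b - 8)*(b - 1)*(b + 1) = b^3 - 8*b^2 - b + 8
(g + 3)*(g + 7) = g^2 + 10*g + 21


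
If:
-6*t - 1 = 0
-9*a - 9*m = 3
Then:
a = -m - 1/3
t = -1/6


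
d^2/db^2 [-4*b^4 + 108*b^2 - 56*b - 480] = 216 - 48*b^2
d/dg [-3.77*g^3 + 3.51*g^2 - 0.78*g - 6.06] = -11.31*g^2 + 7.02*g - 0.78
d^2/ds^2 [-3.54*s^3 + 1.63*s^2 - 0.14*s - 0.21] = 3.26 - 21.24*s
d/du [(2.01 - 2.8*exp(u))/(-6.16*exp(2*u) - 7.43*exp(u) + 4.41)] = (-17.248*exp(2*u) + 24.7632*exp(u) + 2.5863)*exp(u)/(37.9456*exp(4*u) + 91.5376*exp(3*u) + 0.873699999999992*exp(2*u) - 65.5326*exp(u) + 19.4481)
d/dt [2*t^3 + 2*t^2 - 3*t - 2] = 6*t^2 + 4*t - 3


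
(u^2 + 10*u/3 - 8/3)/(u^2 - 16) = (u - 2/3)/(u - 4)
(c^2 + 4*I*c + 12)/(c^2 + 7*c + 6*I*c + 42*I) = (c - 2*I)/(c + 7)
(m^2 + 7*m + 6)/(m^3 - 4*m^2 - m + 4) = (m + 6)/(m^2 - 5*m + 4)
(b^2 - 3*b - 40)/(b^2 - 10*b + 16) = (b + 5)/(b - 2)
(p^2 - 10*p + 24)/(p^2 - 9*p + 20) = (p - 6)/(p - 5)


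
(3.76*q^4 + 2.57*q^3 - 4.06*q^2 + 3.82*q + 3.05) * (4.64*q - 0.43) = 17.4464*q^5 + 10.308*q^4 - 19.9435*q^3 + 19.4706*q^2 + 12.5094*q - 1.3115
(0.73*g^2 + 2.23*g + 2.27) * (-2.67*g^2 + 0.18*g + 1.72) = -1.9491*g^4 - 5.8227*g^3 - 4.4039*g^2 + 4.2442*g + 3.9044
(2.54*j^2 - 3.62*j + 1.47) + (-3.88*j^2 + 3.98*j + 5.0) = -1.34*j^2 + 0.36*j + 6.47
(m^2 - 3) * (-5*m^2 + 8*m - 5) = -5*m^4 + 8*m^3 + 10*m^2 - 24*m + 15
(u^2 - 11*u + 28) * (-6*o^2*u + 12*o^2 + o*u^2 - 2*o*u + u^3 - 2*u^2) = -6*o^2*u^3 + 78*o^2*u^2 - 300*o^2*u + 336*o^2 + o*u^4 - 13*o*u^3 + 50*o*u^2 - 56*o*u + u^5 - 13*u^4 + 50*u^3 - 56*u^2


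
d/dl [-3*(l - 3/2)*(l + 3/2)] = -6*l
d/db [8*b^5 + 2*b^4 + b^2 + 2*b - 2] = 40*b^4 + 8*b^3 + 2*b + 2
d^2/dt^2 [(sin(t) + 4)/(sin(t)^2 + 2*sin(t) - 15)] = (-sin(t)^5 - 14*sin(t)^4 - 112*sin(t)^3 - 262*sin(t)^2 - 207*sin(t) + 212)/(sin(t)^2 + 2*sin(t) - 15)^3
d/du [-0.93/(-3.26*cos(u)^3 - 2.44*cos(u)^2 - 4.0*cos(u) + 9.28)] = (9.0954*cos(u)^2 + 4.5384*cos(u) + 3.72)*sin(u)/(3.26*cos(u)^3 + 2.44*cos(u)^2 + 4.0*cos(u) - 9.28)^2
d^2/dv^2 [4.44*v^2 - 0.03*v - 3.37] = 8.88000000000000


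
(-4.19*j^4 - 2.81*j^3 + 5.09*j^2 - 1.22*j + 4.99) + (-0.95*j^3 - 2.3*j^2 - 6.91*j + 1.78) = -4.19*j^4 - 3.76*j^3 + 2.79*j^2 - 8.13*j + 6.77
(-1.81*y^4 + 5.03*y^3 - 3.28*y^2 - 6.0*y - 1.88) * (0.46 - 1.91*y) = 3.4571*y^5 - 10.4399*y^4 + 8.5786*y^3 + 9.9512*y^2 + 0.8308*y - 0.8648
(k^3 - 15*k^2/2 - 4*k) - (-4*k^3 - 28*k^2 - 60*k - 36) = 5*k^3 + 41*k^2/2 + 56*k + 36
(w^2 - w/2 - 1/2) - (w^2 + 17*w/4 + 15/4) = -19*w/4 - 17/4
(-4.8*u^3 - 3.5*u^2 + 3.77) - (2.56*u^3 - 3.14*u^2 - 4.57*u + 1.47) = -7.36*u^3 - 0.36*u^2 + 4.57*u + 2.3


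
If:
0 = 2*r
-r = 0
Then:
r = 0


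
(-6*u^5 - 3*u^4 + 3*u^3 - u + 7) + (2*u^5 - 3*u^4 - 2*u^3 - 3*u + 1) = -4*u^5 - 6*u^4 + u^3 - 4*u + 8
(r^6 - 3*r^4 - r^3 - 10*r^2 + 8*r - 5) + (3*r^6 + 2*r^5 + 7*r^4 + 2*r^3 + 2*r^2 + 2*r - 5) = 4*r^6 + 2*r^5 + 4*r^4 + r^3 - 8*r^2 + 10*r - 10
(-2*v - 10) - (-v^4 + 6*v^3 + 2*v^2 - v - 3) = v^4 - 6*v^3 - 2*v^2 - v - 7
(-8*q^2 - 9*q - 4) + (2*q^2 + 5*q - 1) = -6*q^2 - 4*q - 5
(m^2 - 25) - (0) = m^2 - 25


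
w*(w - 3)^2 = w^3 - 6*w^2 + 9*w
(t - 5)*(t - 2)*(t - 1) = t^3 - 8*t^2 + 17*t - 10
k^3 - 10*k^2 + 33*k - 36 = (k - 4)*(k - 3)^2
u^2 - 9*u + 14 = (u - 7)*(u - 2)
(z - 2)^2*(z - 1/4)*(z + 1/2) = z^4 - 15*z^3/4 + 23*z^2/8 + 3*z/2 - 1/2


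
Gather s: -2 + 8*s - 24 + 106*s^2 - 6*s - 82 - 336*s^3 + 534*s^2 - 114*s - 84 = -336*s^3 + 640*s^2 - 112*s - 192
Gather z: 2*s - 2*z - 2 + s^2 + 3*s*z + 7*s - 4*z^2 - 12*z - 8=s^2 + 9*s - 4*z^2 + z*(3*s - 14) - 10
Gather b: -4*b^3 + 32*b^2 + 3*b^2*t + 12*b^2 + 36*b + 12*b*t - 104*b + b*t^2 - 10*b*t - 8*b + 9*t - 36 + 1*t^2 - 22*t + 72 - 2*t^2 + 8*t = -4*b^3 + b^2*(3*t + 44) + b*(t^2 + 2*t - 76) - t^2 - 5*t + 36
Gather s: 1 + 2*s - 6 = 2*s - 5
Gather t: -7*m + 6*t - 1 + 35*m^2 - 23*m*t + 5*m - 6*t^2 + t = 35*m^2 - 2*m - 6*t^2 + t*(7 - 23*m) - 1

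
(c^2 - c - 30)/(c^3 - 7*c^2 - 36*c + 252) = (c + 5)/(c^2 - c - 42)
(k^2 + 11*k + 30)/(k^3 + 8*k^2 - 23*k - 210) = (k + 5)/(k^2 + 2*k - 35)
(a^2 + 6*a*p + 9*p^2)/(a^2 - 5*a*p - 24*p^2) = (-a - 3*p)/(-a + 8*p)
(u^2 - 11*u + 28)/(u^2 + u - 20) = (u - 7)/(u + 5)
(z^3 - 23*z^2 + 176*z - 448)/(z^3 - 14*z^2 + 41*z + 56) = (z - 8)/(z + 1)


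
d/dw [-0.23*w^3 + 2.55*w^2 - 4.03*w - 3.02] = -0.69*w^2 + 5.1*w - 4.03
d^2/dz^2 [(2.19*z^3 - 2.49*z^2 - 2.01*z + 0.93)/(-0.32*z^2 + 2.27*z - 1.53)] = (4.44089209850063e-16*z^5 - 16.396134*z^3 + 37.750518*z^2 - 32.61069*z + 16.945806)/(0.032768*z^6 - 0.697344*z^5 + 5.4168*z^4 - 18.365435*z^3 + 25.899075*z^2 - 15.941529*z + 3.581577)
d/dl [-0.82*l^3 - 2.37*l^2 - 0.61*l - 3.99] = -2.46*l^2 - 4.74*l - 0.61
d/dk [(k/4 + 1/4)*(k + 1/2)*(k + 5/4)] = 3*k^2/4 + 11*k/8 + 19/32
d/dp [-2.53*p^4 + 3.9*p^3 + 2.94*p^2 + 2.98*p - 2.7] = -10.12*p^3 + 11.7*p^2 + 5.88*p + 2.98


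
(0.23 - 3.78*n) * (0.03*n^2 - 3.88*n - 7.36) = -0.1134*n^3 + 14.6733*n^2 + 26.9284*n - 1.6928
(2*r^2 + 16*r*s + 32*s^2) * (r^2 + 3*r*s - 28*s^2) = 2*r^4 + 22*r^3*s + 24*r^2*s^2 - 352*r*s^3 - 896*s^4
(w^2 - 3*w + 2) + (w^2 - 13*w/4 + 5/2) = 2*w^2 - 25*w/4 + 9/2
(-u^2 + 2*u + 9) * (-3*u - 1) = 3*u^3 - 5*u^2 - 29*u - 9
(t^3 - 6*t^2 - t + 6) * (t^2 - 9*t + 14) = t^5 - 15*t^4 + 67*t^3 - 69*t^2 - 68*t + 84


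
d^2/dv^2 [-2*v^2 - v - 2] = -4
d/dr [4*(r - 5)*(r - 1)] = 8*r - 24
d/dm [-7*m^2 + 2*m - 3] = 2 - 14*m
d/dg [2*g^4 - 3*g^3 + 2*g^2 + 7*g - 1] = 8*g^3 - 9*g^2 + 4*g + 7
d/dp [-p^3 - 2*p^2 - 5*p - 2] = -3*p^2 - 4*p - 5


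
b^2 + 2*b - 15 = (b - 3)*(b + 5)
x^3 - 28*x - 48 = (x - 6)*(x + 2)*(x + 4)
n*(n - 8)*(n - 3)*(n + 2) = n^4 - 9*n^3 + 2*n^2 + 48*n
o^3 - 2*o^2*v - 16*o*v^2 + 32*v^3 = (o - 4*v)*(o - 2*v)*(o + 4*v)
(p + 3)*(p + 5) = p^2 + 8*p + 15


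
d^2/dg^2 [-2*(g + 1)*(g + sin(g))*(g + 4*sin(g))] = 10*g^2*sin(g) + 10*g*sin(g) - 40*g*cos(g) - 16*g*cos(2*g) - 12*g - 20*sqrt(2)*sin(g + pi/4) - 16*sqrt(2)*sin(2*g + pi/4) - 4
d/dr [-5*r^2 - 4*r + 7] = -10*r - 4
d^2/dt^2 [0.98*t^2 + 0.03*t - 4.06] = 1.96000000000000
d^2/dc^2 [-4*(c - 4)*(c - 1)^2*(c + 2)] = -48*c^2 + 96*c + 24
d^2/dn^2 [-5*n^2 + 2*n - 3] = -10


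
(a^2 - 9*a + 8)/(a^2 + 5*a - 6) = (a - 8)/(a + 6)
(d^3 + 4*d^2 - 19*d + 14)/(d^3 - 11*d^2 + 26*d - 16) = (d + 7)/(d - 8)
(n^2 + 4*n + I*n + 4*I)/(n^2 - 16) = (n + I)/(n - 4)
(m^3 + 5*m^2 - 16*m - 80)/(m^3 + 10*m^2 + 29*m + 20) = (m - 4)/(m + 1)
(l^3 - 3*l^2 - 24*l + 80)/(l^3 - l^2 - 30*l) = (l^2 - 8*l + 16)/(l*(l - 6))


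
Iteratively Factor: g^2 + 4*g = (g)*(g + 4)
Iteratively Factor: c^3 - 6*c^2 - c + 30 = (c + 2)*(c^2 - 8*c + 15) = (c - 3)*(c + 2)*(c - 5)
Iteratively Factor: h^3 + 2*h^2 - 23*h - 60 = (h + 3)*(h^2 - h - 20) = (h - 5)*(h + 3)*(h + 4)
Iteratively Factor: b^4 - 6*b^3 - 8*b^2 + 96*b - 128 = (b + 4)*(b^3 - 10*b^2 + 32*b - 32) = (b - 4)*(b + 4)*(b^2 - 6*b + 8) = (b - 4)^2*(b + 4)*(b - 2)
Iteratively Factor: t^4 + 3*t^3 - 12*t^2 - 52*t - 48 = (t - 4)*(t^3 + 7*t^2 + 16*t + 12) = (t - 4)*(t + 2)*(t^2 + 5*t + 6) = (t - 4)*(t + 2)^2*(t + 3)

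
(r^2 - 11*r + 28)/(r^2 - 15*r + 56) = (r - 4)/(r - 8)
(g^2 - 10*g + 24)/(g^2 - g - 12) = (g - 6)/(g + 3)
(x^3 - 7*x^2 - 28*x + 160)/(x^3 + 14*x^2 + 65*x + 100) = (x^2 - 12*x + 32)/(x^2 + 9*x + 20)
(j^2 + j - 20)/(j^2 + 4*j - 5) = (j - 4)/(j - 1)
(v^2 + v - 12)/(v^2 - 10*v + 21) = (v + 4)/(v - 7)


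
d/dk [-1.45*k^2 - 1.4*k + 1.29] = -2.9*k - 1.4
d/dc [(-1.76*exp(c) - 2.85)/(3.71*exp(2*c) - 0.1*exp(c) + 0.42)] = (6.5296*exp(2*c) + 21.147*exp(c) - 1.0242)*exp(c)/(13.7641*exp(4*c) - 0.742*exp(3*c) + 3.1264*exp(2*c) - 0.084*exp(c) + 0.1764)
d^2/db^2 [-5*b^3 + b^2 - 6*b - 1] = 2 - 30*b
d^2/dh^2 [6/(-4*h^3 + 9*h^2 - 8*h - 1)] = 12*(3*(4*h - 3)*(4*h^3 - 9*h^2 + 8*h + 1) - 4*(6*h^2 - 9*h + 4)^2)/(4*h^3 - 9*h^2 + 8*h + 1)^3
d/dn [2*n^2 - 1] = 4*n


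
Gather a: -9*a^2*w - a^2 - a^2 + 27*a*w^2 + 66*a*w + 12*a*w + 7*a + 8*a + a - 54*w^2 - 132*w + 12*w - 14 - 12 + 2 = a^2*(-9*w - 2) + a*(27*w^2 + 78*w + 16) - 54*w^2 - 120*w - 24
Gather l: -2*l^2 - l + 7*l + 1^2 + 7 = -2*l^2 + 6*l + 8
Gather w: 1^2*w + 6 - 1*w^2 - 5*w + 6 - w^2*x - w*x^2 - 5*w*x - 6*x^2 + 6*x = w^2*(-x - 1) + w*(-x^2 - 5*x - 4) - 6*x^2 + 6*x + 12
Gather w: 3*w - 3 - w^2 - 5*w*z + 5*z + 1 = -w^2 + w*(3 - 5*z) + 5*z - 2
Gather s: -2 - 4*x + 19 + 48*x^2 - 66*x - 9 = 48*x^2 - 70*x + 8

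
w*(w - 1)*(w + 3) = w^3 + 2*w^2 - 3*w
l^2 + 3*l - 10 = (l - 2)*(l + 5)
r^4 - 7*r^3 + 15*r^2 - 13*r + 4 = (r - 4)*(r - 1)^3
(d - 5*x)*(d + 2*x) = d^2 - 3*d*x - 10*x^2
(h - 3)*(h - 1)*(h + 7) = h^3 + 3*h^2 - 25*h + 21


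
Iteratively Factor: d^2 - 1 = (d - 1)*(d + 1)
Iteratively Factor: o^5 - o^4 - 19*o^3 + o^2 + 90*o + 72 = (o + 1)*(o^4 - 2*o^3 - 17*o^2 + 18*o + 72) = (o + 1)*(o + 3)*(o^3 - 5*o^2 - 2*o + 24) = (o - 4)*(o + 1)*(o + 3)*(o^2 - o - 6) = (o - 4)*(o + 1)*(o + 2)*(o + 3)*(o - 3)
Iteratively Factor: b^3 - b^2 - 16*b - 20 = (b + 2)*(b^2 - 3*b - 10) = (b - 5)*(b + 2)*(b + 2)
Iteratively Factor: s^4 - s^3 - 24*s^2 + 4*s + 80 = (s + 2)*(s^3 - 3*s^2 - 18*s + 40) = (s + 2)*(s + 4)*(s^2 - 7*s + 10) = (s - 5)*(s + 2)*(s + 4)*(s - 2)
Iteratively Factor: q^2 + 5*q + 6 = (q + 2)*(q + 3)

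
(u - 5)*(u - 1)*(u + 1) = u^3 - 5*u^2 - u + 5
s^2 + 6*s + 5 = (s + 1)*(s + 5)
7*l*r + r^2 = r*(7*l + r)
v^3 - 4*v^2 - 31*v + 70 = (v - 7)*(v - 2)*(v + 5)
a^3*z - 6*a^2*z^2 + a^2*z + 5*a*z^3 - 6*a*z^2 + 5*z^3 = (a - 5*z)*(a - z)*(a*z + z)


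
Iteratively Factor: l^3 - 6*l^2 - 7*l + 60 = (l + 3)*(l^2 - 9*l + 20) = (l - 5)*(l + 3)*(l - 4)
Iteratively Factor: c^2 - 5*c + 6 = (c - 3)*(c - 2)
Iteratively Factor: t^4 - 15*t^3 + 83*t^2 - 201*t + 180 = (t - 5)*(t^3 - 10*t^2 + 33*t - 36) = (t - 5)*(t - 3)*(t^2 - 7*t + 12) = (t - 5)*(t - 3)^2*(t - 4)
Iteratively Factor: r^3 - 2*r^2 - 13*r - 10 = (r + 2)*(r^2 - 4*r - 5) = (r + 1)*(r + 2)*(r - 5)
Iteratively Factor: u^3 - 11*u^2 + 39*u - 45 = (u - 3)*(u^2 - 8*u + 15) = (u - 5)*(u - 3)*(u - 3)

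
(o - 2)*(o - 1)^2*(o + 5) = o^4 + o^3 - 15*o^2 + 23*o - 10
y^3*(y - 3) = y^4 - 3*y^3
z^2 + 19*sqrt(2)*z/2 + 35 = (z + 5*sqrt(2)/2)*(z + 7*sqrt(2))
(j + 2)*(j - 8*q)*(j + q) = j^3 - 7*j^2*q + 2*j^2 - 8*j*q^2 - 14*j*q - 16*q^2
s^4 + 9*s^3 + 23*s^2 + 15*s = s*(s + 1)*(s + 3)*(s + 5)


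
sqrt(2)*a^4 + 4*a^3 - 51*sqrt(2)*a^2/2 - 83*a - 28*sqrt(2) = (a - 7*sqrt(2)/2)*(a + sqrt(2))*(a + 4*sqrt(2))*(sqrt(2)*a + 1)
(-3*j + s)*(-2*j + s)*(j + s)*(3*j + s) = 18*j^4 + 9*j^3*s - 11*j^2*s^2 - j*s^3 + s^4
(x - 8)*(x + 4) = x^2 - 4*x - 32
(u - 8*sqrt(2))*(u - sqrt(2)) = u^2 - 9*sqrt(2)*u + 16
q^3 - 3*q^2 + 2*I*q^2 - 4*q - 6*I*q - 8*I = (q - 4)*(q + 1)*(q + 2*I)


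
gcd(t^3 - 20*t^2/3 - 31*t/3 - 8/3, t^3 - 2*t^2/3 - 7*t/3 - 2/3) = t^2 + 4*t/3 + 1/3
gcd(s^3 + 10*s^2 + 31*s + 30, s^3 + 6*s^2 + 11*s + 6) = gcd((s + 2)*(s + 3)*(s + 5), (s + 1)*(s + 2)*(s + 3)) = s^2 + 5*s + 6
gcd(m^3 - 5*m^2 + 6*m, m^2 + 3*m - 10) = m - 2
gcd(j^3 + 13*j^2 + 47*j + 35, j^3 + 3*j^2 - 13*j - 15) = j^2 + 6*j + 5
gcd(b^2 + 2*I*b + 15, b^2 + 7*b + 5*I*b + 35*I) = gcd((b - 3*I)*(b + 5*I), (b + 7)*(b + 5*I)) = b + 5*I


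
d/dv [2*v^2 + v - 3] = 4*v + 1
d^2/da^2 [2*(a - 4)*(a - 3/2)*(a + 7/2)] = 12*a - 8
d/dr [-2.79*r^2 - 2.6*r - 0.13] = -5.58*r - 2.6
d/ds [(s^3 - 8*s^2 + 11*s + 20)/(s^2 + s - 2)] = (s^4 + 2*s^3 - 25*s^2 - 8*s - 42)/(s^4 + 2*s^3 - 3*s^2 - 4*s + 4)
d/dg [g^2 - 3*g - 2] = 2*g - 3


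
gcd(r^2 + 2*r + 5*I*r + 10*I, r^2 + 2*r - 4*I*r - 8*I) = r + 2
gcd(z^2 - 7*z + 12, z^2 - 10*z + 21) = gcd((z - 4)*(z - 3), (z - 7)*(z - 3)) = z - 3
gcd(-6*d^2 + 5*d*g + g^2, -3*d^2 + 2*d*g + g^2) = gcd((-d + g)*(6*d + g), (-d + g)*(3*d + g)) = d - g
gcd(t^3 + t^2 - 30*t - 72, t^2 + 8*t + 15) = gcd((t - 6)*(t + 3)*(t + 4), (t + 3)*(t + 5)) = t + 3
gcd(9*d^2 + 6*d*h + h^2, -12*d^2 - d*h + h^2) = 3*d + h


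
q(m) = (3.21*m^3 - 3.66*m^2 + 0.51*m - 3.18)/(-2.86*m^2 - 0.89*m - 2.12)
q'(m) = (5.72*m + 0.89)*(3.21*m^3 - 3.66*m^2 + 0.51*m - 3.18)/(-2.86*m^2 - 0.89*m - 2.12)^2 + (9.63*m^2 - 7.32*m + 0.51)/(-2.86*m^2 - 0.89*m - 2.12) = (-9.18059999999999*m^4 - 5.7138*m^3 - 15.6996*m^2 - 2.6712*m - 3.9114)/(8.1796*m^4 + 5.0908*m^3 + 12.9185*m^2 + 3.7736*m + 4.4944)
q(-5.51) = 7.78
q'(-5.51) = -1.13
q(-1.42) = 3.09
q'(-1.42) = -1.20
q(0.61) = 0.94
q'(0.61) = -1.00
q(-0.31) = 1.79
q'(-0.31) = -1.00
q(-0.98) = 2.56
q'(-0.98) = -1.22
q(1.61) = -0.14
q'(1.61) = -1.12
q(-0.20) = 1.68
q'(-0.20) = -0.94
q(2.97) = -1.67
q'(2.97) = -1.13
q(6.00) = -5.08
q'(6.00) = -1.13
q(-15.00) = 18.45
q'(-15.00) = -1.12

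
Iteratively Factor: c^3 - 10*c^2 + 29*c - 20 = (c - 4)*(c^2 - 6*c + 5) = (c - 5)*(c - 4)*(c - 1)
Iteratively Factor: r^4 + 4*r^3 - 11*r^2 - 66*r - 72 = (r + 2)*(r^3 + 2*r^2 - 15*r - 36) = (r - 4)*(r + 2)*(r^2 + 6*r + 9) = (r - 4)*(r + 2)*(r + 3)*(r + 3)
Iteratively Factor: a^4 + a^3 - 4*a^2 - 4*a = (a)*(a^3 + a^2 - 4*a - 4) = a*(a + 1)*(a^2 - 4) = a*(a + 1)*(a + 2)*(a - 2)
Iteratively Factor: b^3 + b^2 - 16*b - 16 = (b + 1)*(b^2 - 16) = (b + 1)*(b + 4)*(b - 4)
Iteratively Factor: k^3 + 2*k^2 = (k + 2)*(k^2) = k*(k + 2)*(k)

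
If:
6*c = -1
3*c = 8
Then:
No Solution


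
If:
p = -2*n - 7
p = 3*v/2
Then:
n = -3*v/4 - 7/2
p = 3*v/2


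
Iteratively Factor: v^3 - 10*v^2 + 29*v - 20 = (v - 5)*(v^2 - 5*v + 4) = (v - 5)*(v - 1)*(v - 4)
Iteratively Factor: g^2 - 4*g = (g - 4)*(g)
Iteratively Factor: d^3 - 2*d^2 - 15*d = (d)*(d^2 - 2*d - 15) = d*(d + 3)*(d - 5)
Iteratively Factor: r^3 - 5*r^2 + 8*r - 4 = (r - 2)*(r^2 - 3*r + 2) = (r - 2)^2*(r - 1)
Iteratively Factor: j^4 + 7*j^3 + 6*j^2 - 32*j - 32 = (j - 2)*(j^3 + 9*j^2 + 24*j + 16) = (j - 2)*(j + 1)*(j^2 + 8*j + 16) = (j - 2)*(j + 1)*(j + 4)*(j + 4)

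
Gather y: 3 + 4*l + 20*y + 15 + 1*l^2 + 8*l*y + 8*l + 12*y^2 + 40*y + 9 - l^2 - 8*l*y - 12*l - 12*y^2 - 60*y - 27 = 0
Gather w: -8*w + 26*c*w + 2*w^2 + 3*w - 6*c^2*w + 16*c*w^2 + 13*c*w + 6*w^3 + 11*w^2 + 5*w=6*w^3 + w^2*(16*c + 13) + w*(-6*c^2 + 39*c)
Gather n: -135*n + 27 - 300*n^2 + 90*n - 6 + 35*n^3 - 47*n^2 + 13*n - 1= 35*n^3 - 347*n^2 - 32*n + 20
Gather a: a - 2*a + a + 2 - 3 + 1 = 0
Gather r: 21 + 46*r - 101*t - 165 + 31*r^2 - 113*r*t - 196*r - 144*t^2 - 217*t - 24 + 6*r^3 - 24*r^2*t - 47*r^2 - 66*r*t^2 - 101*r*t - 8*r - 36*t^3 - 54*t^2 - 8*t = 6*r^3 + r^2*(-24*t - 16) + r*(-66*t^2 - 214*t - 158) - 36*t^3 - 198*t^2 - 326*t - 168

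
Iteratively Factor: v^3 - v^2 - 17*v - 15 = (v - 5)*(v^2 + 4*v + 3) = (v - 5)*(v + 3)*(v + 1)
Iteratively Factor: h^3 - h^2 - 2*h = (h + 1)*(h^2 - 2*h) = h*(h + 1)*(h - 2)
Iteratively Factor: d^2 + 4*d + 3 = (d + 3)*(d + 1)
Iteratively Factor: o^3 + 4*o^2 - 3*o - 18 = (o + 3)*(o^2 + o - 6) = (o - 2)*(o + 3)*(o + 3)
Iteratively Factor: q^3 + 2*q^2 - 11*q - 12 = (q + 1)*(q^2 + q - 12) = (q + 1)*(q + 4)*(q - 3)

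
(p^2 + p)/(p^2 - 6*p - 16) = p*(p + 1)/(p^2 - 6*p - 16)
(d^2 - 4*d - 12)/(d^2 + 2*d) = (d - 6)/d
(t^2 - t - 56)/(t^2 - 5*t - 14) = (-t^2 + t + 56)/(-t^2 + 5*t + 14)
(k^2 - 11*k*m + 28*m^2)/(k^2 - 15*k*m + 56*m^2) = (k - 4*m)/(k - 8*m)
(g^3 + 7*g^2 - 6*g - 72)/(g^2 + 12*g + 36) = (g^2 + g - 12)/(g + 6)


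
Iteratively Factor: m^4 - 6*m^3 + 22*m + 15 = (m + 1)*(m^3 - 7*m^2 + 7*m + 15) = (m - 5)*(m + 1)*(m^2 - 2*m - 3) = (m - 5)*(m - 3)*(m + 1)*(m + 1)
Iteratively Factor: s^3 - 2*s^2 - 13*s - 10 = (s - 5)*(s^2 + 3*s + 2) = (s - 5)*(s + 2)*(s + 1)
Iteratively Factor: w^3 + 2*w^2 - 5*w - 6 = (w + 3)*(w^2 - w - 2) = (w + 1)*(w + 3)*(w - 2)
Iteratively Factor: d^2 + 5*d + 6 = (d + 3)*(d + 2)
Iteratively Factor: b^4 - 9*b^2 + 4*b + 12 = (b + 3)*(b^3 - 3*b^2 + 4) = (b - 2)*(b + 3)*(b^2 - b - 2) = (b - 2)^2*(b + 3)*(b + 1)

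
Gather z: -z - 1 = -z - 1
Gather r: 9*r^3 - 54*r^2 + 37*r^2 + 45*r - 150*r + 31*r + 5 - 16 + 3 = 9*r^3 - 17*r^2 - 74*r - 8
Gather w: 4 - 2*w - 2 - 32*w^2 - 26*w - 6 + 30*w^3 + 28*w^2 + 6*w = 30*w^3 - 4*w^2 - 22*w - 4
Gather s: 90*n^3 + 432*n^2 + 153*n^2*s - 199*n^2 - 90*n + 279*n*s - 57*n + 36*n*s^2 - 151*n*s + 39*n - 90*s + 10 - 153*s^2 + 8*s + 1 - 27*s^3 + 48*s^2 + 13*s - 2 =90*n^3 + 233*n^2 - 108*n - 27*s^3 + s^2*(36*n - 105) + s*(153*n^2 + 128*n - 69) + 9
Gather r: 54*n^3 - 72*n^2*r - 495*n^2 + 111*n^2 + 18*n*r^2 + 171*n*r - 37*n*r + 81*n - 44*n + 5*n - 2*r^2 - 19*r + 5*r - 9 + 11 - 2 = 54*n^3 - 384*n^2 + 42*n + r^2*(18*n - 2) + r*(-72*n^2 + 134*n - 14)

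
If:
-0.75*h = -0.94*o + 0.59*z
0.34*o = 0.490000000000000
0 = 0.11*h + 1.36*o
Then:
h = -17.82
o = 1.44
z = 24.95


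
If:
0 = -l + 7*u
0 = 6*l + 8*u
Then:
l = 0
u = 0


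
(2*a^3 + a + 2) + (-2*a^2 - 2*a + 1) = 2*a^3 - 2*a^2 - a + 3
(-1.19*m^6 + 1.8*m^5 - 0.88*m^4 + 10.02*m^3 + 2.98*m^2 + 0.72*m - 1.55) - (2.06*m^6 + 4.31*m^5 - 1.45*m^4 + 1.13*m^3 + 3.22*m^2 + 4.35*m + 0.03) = -3.25*m^6 - 2.51*m^5 + 0.57*m^4 + 8.89*m^3 - 0.24*m^2 - 3.63*m - 1.58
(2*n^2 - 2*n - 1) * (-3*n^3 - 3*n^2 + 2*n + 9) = -6*n^5 + 13*n^3 + 17*n^2 - 20*n - 9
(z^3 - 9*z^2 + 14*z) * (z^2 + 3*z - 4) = z^5 - 6*z^4 - 17*z^3 + 78*z^2 - 56*z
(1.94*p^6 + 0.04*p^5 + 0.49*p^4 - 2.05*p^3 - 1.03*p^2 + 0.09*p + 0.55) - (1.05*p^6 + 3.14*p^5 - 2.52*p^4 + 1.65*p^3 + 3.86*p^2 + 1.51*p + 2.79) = 0.89*p^6 - 3.1*p^5 + 3.01*p^4 - 3.7*p^3 - 4.89*p^2 - 1.42*p - 2.24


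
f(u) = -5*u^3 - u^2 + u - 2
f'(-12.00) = -2135.00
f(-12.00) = 8482.00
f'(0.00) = 1.00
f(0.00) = -2.00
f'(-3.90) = -219.35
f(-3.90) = 275.48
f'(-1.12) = -15.58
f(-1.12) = 2.65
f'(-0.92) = -9.86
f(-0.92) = 0.13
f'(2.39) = -89.46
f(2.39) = -73.58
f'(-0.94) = -10.37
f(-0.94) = 0.33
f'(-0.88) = -8.86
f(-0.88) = -0.25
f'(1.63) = -42.11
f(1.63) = -24.68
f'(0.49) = -3.58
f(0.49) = -2.34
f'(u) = -15*u^2 - 2*u + 1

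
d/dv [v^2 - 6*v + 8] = 2*v - 6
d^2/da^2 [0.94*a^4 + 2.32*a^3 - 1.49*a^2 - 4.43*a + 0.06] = 11.28*a^2 + 13.92*a - 2.98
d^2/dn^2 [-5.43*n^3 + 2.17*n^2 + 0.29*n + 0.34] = 4.34 - 32.58*n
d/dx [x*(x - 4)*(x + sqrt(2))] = x*(x - 4) + x*(x + sqrt(2)) + (x - 4)*(x + sqrt(2))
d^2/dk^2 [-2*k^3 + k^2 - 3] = 2 - 12*k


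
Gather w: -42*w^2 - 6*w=-42*w^2 - 6*w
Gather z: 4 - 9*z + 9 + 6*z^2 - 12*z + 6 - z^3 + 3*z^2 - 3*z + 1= -z^3 + 9*z^2 - 24*z + 20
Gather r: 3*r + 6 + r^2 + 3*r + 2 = r^2 + 6*r + 8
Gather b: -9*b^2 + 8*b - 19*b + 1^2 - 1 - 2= -9*b^2 - 11*b - 2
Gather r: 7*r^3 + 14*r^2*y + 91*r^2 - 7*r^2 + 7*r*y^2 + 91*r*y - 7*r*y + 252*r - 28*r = 7*r^3 + r^2*(14*y + 84) + r*(7*y^2 + 84*y + 224)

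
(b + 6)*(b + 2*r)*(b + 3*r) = b^3 + 5*b^2*r + 6*b^2 + 6*b*r^2 + 30*b*r + 36*r^2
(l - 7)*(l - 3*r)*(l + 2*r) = l^3 - l^2*r - 7*l^2 - 6*l*r^2 + 7*l*r + 42*r^2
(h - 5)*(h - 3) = h^2 - 8*h + 15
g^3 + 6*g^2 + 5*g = g*(g + 1)*(g + 5)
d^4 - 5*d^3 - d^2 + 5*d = d*(d - 5)*(d - 1)*(d + 1)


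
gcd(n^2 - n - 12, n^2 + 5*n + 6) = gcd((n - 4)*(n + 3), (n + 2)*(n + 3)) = n + 3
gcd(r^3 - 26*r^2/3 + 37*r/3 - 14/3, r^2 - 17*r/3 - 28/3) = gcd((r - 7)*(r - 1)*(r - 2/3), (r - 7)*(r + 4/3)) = r - 7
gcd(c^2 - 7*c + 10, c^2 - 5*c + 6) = c - 2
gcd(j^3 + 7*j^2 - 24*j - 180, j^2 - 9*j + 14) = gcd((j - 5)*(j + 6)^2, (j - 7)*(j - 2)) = 1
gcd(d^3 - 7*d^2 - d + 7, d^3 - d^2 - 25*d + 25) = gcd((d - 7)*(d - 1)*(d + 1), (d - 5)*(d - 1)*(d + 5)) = d - 1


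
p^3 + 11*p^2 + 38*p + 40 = (p + 2)*(p + 4)*(p + 5)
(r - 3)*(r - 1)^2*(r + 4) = r^4 - r^3 - 13*r^2 + 25*r - 12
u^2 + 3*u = u*(u + 3)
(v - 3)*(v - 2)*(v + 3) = v^3 - 2*v^2 - 9*v + 18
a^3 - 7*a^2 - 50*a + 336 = (a - 8)*(a - 6)*(a + 7)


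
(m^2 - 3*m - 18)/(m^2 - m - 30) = (m + 3)/(m + 5)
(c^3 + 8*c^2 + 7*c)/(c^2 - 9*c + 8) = c*(c^2 + 8*c + 7)/(c^2 - 9*c + 8)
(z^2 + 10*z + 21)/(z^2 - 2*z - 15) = (z + 7)/(z - 5)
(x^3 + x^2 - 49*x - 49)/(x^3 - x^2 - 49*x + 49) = (x + 1)/(x - 1)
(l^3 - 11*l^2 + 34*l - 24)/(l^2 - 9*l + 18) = (l^2 - 5*l + 4)/(l - 3)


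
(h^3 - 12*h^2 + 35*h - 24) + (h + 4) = h^3 - 12*h^2 + 36*h - 20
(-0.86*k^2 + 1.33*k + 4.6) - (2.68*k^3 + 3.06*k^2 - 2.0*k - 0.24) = -2.68*k^3 - 3.92*k^2 + 3.33*k + 4.84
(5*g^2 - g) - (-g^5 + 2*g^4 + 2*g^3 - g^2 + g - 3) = g^5 - 2*g^4 - 2*g^3 + 6*g^2 - 2*g + 3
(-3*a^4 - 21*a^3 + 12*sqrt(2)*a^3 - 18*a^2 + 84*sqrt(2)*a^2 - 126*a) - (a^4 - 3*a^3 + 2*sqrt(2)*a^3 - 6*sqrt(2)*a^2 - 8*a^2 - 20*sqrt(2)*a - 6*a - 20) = -4*a^4 - 18*a^3 + 10*sqrt(2)*a^3 - 10*a^2 + 90*sqrt(2)*a^2 - 120*a + 20*sqrt(2)*a + 20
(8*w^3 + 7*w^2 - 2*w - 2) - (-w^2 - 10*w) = 8*w^3 + 8*w^2 + 8*w - 2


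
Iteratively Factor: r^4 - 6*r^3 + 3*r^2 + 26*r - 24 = (r - 1)*(r^3 - 5*r^2 - 2*r + 24) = (r - 3)*(r - 1)*(r^2 - 2*r - 8) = (r - 4)*(r - 3)*(r - 1)*(r + 2)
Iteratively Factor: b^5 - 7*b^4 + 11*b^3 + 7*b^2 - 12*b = (b)*(b^4 - 7*b^3 + 11*b^2 + 7*b - 12) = b*(b - 3)*(b^3 - 4*b^2 - b + 4) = b*(b - 3)*(b - 1)*(b^2 - 3*b - 4) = b*(b - 3)*(b - 1)*(b + 1)*(b - 4)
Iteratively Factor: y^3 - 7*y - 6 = (y + 2)*(y^2 - 2*y - 3) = (y + 1)*(y + 2)*(y - 3)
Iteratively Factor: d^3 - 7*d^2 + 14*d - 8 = (d - 4)*(d^2 - 3*d + 2) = (d - 4)*(d - 2)*(d - 1)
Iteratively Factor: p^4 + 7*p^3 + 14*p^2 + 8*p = (p + 2)*(p^3 + 5*p^2 + 4*p) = p*(p + 2)*(p^2 + 5*p + 4) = p*(p + 2)*(p + 4)*(p + 1)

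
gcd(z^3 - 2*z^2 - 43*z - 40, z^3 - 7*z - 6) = z + 1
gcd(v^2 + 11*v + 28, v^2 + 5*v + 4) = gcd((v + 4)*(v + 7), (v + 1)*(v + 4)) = v + 4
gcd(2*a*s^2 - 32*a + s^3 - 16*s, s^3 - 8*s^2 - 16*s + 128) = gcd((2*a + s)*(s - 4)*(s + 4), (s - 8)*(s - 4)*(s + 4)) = s^2 - 16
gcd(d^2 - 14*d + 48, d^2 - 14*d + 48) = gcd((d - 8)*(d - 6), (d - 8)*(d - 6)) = d^2 - 14*d + 48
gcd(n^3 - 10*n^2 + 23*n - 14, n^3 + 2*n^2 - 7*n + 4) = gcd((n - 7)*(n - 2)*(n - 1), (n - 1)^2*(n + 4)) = n - 1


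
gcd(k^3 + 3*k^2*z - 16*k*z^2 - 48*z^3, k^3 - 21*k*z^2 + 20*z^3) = -k + 4*z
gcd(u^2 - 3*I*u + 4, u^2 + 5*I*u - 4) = u + I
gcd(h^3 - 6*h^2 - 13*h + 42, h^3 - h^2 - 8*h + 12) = h^2 + h - 6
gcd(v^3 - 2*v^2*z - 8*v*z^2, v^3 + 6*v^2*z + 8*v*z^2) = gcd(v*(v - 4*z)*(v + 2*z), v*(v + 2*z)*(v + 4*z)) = v^2 + 2*v*z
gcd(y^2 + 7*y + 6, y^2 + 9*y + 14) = 1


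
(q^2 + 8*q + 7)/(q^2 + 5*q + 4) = (q + 7)/(q + 4)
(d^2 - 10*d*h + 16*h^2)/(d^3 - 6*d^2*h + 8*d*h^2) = (d - 8*h)/(d*(d - 4*h))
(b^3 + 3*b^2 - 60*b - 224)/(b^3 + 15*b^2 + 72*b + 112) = (b - 8)/(b + 4)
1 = 1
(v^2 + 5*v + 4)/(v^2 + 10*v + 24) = (v + 1)/(v + 6)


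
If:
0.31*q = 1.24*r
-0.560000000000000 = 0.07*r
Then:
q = -32.00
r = -8.00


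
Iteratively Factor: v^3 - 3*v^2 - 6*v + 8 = (v - 1)*(v^2 - 2*v - 8) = (v - 4)*(v - 1)*(v + 2)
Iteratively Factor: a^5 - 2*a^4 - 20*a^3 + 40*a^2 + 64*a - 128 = (a + 2)*(a^4 - 4*a^3 - 12*a^2 + 64*a - 64) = (a + 2)*(a + 4)*(a^3 - 8*a^2 + 20*a - 16) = (a - 2)*(a + 2)*(a + 4)*(a^2 - 6*a + 8) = (a - 4)*(a - 2)*(a + 2)*(a + 4)*(a - 2)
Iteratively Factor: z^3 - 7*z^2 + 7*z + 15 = (z + 1)*(z^2 - 8*z + 15) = (z - 5)*(z + 1)*(z - 3)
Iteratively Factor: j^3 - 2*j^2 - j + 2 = (j - 2)*(j^2 - 1) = (j - 2)*(j - 1)*(j + 1)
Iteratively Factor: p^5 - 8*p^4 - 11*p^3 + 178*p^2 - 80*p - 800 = (p - 5)*(p^4 - 3*p^3 - 26*p^2 + 48*p + 160) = (p - 5)*(p + 2)*(p^3 - 5*p^2 - 16*p + 80) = (p - 5)^2*(p + 2)*(p^2 - 16) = (p - 5)^2*(p + 2)*(p + 4)*(p - 4)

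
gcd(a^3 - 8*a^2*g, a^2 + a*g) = a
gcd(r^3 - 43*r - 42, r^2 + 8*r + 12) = r + 6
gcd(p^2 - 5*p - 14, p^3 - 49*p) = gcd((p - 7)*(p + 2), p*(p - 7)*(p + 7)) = p - 7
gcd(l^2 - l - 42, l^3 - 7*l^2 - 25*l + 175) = l - 7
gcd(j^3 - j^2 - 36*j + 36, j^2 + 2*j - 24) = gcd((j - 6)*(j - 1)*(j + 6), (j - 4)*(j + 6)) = j + 6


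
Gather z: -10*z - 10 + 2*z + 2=-8*z - 8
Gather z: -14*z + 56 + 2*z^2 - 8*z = 2*z^2 - 22*z + 56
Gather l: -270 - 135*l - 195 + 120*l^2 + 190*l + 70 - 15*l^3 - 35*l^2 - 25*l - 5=-15*l^3 + 85*l^2 + 30*l - 400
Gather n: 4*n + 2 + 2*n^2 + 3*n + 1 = 2*n^2 + 7*n + 3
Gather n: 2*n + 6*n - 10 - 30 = 8*n - 40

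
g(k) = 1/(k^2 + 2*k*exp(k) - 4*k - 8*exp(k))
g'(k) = (-2*k*exp(k) - 2*k + 6*exp(k) + 4)/(k^2 + 2*k*exp(k) - 4*k - 8*exp(k))^2 = 2*(-k*exp(k) - k + 3*exp(k) + 2)/(k^2 + 2*k*exp(k) - 4*k - 8*exp(k))^2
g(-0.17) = -0.16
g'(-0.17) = 0.24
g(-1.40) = 0.20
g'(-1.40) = 0.37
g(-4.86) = 0.02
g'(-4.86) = 0.01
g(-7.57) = 0.01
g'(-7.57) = 0.00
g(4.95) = 0.00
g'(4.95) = -0.01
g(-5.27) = 0.02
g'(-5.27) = 0.01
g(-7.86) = 0.01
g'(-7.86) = 0.00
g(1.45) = -0.04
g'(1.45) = 0.02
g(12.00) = 0.00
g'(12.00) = 0.00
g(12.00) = 0.00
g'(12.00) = 0.00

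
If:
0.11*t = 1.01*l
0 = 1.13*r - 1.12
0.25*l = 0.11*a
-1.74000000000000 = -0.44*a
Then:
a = 3.95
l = 1.74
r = 0.99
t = 15.98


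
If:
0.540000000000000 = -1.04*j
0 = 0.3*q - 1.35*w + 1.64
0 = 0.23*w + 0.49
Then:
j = -0.52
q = -15.05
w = -2.13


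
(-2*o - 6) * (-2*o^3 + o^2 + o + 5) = 4*o^4 + 10*o^3 - 8*o^2 - 16*o - 30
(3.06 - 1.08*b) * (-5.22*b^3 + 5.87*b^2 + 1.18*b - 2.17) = 5.6376*b^4 - 22.3128*b^3 + 16.6878*b^2 + 5.9544*b - 6.6402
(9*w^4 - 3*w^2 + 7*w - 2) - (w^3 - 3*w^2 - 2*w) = 9*w^4 - w^3 + 9*w - 2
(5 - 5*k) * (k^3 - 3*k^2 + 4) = -5*k^4 + 20*k^3 - 15*k^2 - 20*k + 20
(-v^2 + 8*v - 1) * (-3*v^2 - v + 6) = 3*v^4 - 23*v^3 - 11*v^2 + 49*v - 6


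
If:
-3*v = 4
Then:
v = -4/3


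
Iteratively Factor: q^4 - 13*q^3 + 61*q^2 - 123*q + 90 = (q - 5)*(q^3 - 8*q^2 + 21*q - 18) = (q - 5)*(q - 3)*(q^2 - 5*q + 6) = (q - 5)*(q - 3)*(q - 2)*(q - 3)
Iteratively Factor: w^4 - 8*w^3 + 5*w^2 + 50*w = (w - 5)*(w^3 - 3*w^2 - 10*w) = w*(w - 5)*(w^2 - 3*w - 10) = w*(w - 5)*(w + 2)*(w - 5)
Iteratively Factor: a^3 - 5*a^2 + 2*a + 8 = (a + 1)*(a^2 - 6*a + 8) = (a - 4)*(a + 1)*(a - 2)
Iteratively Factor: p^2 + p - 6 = (p - 2)*(p + 3)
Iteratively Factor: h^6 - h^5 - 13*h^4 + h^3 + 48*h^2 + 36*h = (h + 1)*(h^5 - 2*h^4 - 11*h^3 + 12*h^2 + 36*h) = h*(h + 1)*(h^4 - 2*h^3 - 11*h^2 + 12*h + 36) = h*(h - 3)*(h + 1)*(h^3 + h^2 - 8*h - 12) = h*(h - 3)*(h + 1)*(h + 2)*(h^2 - h - 6) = h*(h - 3)^2*(h + 1)*(h + 2)*(h + 2)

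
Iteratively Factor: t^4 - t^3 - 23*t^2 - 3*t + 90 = (t - 2)*(t^3 + t^2 - 21*t - 45) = (t - 2)*(t + 3)*(t^2 - 2*t - 15) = (t - 2)*(t + 3)^2*(t - 5)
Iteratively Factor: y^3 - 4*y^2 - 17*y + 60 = (y - 5)*(y^2 + y - 12) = (y - 5)*(y + 4)*(y - 3)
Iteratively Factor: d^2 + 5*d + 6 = (d + 2)*(d + 3)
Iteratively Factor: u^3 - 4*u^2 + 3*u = (u)*(u^2 - 4*u + 3) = u*(u - 3)*(u - 1)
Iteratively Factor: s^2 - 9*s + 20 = (s - 4)*(s - 5)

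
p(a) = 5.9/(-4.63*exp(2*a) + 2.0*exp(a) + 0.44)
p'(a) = 5.9*(9.26*exp(2*a) - 2.0*exp(a))/(-4.63*exp(2*a) + 2.0*exp(a) + 0.44)^2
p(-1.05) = 10.30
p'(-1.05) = 7.80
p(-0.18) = -5.27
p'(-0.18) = 22.54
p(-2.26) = 9.86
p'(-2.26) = -1.78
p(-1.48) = 9.00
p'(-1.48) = 0.34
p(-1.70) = 9.07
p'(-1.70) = -0.78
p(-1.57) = 9.00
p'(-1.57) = -0.21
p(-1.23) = 9.38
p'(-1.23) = 3.08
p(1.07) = -0.18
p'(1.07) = 0.39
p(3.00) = 0.00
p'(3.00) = 0.01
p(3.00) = 0.00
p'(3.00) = 0.01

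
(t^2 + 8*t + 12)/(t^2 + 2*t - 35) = (t^2 + 8*t + 12)/(t^2 + 2*t - 35)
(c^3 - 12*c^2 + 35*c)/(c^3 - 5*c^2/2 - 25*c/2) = 2*(c - 7)/(2*c + 5)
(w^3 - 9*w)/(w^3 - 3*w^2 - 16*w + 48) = w*(w + 3)/(w^2 - 16)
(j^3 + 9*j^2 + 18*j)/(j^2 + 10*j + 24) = j*(j + 3)/(j + 4)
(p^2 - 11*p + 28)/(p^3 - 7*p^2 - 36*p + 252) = (p - 4)/(p^2 - 36)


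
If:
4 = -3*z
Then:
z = -4/3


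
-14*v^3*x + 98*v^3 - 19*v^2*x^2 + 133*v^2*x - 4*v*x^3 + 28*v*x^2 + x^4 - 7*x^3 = (-7*v + x)*(v + x)*(2*v + x)*(x - 7)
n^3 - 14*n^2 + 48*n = n*(n - 8)*(n - 6)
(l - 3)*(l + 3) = l^2 - 9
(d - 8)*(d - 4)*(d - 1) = d^3 - 13*d^2 + 44*d - 32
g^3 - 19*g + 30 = (g - 3)*(g - 2)*(g + 5)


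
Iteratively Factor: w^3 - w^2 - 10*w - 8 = (w - 4)*(w^2 + 3*w + 2) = (w - 4)*(w + 2)*(w + 1)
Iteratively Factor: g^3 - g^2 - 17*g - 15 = (g - 5)*(g^2 + 4*g + 3) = (g - 5)*(g + 3)*(g + 1)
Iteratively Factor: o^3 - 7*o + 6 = (o - 2)*(o^2 + 2*o - 3) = (o - 2)*(o - 1)*(o + 3)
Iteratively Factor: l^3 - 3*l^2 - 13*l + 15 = (l - 1)*(l^2 - 2*l - 15) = (l - 1)*(l + 3)*(l - 5)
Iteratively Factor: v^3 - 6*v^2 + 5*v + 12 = (v - 3)*(v^2 - 3*v - 4) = (v - 4)*(v - 3)*(v + 1)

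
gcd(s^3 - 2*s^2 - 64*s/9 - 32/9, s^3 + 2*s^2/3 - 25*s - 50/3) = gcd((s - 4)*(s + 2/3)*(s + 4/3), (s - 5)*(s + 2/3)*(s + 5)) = s + 2/3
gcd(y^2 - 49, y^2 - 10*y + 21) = y - 7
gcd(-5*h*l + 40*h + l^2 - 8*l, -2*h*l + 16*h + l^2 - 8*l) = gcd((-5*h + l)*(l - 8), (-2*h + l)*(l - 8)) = l - 8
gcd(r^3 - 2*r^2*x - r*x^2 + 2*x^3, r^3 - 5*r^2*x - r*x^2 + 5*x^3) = -r^2 + x^2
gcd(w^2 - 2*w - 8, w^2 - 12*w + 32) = w - 4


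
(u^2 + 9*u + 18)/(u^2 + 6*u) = (u + 3)/u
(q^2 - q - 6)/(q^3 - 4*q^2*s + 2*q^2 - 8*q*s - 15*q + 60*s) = (q + 2)/(q^2 - 4*q*s + 5*q - 20*s)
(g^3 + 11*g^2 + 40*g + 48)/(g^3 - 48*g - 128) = (g + 3)/(g - 8)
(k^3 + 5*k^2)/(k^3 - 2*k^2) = (k + 5)/(k - 2)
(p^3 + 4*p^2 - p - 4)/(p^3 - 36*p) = (p^3 + 4*p^2 - p - 4)/(p*(p^2 - 36))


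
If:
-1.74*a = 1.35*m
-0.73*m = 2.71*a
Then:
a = 0.00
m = 0.00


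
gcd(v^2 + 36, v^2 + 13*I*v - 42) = v + 6*I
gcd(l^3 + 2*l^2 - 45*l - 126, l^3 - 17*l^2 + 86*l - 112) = l - 7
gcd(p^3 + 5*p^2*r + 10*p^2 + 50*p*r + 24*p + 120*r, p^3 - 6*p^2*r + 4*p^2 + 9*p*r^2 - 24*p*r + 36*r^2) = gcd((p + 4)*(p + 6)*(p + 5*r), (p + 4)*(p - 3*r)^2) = p + 4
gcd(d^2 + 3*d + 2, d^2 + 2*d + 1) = d + 1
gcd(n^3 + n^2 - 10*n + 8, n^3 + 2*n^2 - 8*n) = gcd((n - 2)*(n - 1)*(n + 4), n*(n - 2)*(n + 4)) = n^2 + 2*n - 8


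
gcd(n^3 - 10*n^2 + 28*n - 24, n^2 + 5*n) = 1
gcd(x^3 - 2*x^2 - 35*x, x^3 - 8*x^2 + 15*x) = x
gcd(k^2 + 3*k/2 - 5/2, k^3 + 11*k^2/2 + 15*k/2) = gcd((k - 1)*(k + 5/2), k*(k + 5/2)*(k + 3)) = k + 5/2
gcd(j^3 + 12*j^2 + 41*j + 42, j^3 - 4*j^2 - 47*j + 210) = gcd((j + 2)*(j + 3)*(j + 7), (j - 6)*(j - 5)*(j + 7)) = j + 7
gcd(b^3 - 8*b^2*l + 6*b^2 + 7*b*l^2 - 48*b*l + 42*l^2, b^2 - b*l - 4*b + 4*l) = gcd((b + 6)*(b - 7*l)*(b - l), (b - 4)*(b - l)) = b - l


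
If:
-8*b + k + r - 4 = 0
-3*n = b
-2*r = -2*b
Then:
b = r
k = 7*r + 4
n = -r/3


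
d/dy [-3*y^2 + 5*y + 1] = 5 - 6*y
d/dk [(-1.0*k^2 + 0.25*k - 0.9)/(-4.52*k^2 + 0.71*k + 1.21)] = (0.42*k^2 - 10.556*k + 0.9415)/(20.4304*k^4 - 6.4184*k^3 - 10.4343*k^2 + 1.7182*k + 1.4641)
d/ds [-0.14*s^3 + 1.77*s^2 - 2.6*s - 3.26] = -0.42*s^2 + 3.54*s - 2.6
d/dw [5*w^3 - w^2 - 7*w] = 15*w^2 - 2*w - 7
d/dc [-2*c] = -2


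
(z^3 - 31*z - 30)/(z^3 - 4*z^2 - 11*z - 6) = (z + 5)/(z + 1)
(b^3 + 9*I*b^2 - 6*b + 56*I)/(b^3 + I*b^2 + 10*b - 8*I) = (b + 7*I)/(b - I)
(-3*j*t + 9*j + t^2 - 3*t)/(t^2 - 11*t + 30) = (-3*j*t + 9*j + t^2 - 3*t)/(t^2 - 11*t + 30)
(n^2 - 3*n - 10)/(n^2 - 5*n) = (n + 2)/n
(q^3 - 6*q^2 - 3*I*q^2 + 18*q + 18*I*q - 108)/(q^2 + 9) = (q^2 - 6*q*(1 + I) + 36*I)/(q - 3*I)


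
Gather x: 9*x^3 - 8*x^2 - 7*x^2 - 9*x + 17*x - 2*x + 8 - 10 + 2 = 9*x^3 - 15*x^2 + 6*x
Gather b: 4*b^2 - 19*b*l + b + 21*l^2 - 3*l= 4*b^2 + b*(1 - 19*l) + 21*l^2 - 3*l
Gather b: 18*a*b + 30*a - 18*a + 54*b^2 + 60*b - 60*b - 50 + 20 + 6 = 18*a*b + 12*a + 54*b^2 - 24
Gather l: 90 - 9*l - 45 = 45 - 9*l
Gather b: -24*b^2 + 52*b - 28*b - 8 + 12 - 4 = -24*b^2 + 24*b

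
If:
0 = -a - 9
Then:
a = -9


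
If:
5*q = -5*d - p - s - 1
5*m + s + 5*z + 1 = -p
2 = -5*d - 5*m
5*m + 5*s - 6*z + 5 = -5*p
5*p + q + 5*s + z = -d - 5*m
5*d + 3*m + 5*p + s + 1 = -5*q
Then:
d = 517/645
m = -155/129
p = 155/172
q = -264/215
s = 119/516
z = 100/129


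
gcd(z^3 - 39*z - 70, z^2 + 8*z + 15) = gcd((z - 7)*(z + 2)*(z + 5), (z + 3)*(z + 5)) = z + 5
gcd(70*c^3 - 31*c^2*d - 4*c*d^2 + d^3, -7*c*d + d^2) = 7*c - d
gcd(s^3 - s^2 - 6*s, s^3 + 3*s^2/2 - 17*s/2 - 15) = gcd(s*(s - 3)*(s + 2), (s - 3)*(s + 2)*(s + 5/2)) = s^2 - s - 6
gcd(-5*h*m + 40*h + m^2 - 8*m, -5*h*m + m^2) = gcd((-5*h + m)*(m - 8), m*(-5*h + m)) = 5*h - m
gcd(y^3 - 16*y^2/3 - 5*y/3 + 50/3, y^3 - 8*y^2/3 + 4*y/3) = y - 2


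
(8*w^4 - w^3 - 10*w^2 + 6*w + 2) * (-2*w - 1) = -16*w^5 - 6*w^4 + 21*w^3 - 2*w^2 - 10*w - 2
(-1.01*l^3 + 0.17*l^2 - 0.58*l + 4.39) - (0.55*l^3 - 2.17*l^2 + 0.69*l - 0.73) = -1.56*l^3 + 2.34*l^2 - 1.27*l + 5.12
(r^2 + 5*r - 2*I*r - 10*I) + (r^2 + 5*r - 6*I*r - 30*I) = 2*r^2 + 10*r - 8*I*r - 40*I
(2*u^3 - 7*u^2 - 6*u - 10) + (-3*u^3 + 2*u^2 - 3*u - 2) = -u^3 - 5*u^2 - 9*u - 12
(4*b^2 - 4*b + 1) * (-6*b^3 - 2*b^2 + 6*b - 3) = -24*b^5 + 16*b^4 + 26*b^3 - 38*b^2 + 18*b - 3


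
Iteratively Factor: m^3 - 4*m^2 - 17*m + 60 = (m - 5)*(m^2 + m - 12) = (m - 5)*(m - 3)*(m + 4)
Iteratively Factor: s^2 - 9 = (s + 3)*(s - 3)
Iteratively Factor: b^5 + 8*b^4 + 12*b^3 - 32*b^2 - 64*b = (b)*(b^4 + 8*b^3 + 12*b^2 - 32*b - 64) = b*(b + 2)*(b^3 + 6*b^2 - 32) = b*(b + 2)*(b + 4)*(b^2 + 2*b - 8) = b*(b + 2)*(b + 4)^2*(b - 2)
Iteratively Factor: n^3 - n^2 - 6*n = (n)*(n^2 - n - 6) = n*(n - 3)*(n + 2)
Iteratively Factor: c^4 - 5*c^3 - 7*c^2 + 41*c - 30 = (c - 1)*(c^3 - 4*c^2 - 11*c + 30) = (c - 1)*(c + 3)*(c^2 - 7*c + 10) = (c - 5)*(c - 1)*(c + 3)*(c - 2)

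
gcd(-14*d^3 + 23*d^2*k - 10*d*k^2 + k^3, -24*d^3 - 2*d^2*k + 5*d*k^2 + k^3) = 2*d - k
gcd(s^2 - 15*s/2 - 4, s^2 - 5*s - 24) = s - 8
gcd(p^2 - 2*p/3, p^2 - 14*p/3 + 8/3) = p - 2/3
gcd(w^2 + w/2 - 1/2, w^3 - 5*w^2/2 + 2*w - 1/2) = w - 1/2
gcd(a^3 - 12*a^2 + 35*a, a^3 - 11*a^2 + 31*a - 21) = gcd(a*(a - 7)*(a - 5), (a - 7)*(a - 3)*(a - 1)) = a - 7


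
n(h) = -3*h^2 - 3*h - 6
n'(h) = -6*h - 3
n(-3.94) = -40.75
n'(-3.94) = 20.64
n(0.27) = -7.03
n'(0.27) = -4.62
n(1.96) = -23.40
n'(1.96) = -14.76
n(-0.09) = -5.75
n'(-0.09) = -2.46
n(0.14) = -6.48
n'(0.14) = -3.84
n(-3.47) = -31.71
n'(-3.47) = 17.82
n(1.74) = -20.30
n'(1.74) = -13.44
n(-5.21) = -71.80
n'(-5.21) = 28.26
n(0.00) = -6.00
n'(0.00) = -3.00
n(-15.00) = -636.00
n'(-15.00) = 87.00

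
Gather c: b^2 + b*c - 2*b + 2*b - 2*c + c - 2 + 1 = b^2 + c*(b - 1) - 1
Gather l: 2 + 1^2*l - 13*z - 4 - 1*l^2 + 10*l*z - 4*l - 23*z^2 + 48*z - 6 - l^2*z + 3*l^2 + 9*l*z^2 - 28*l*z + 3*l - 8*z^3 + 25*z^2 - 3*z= l^2*(2 - z) + l*(9*z^2 - 18*z) - 8*z^3 + 2*z^2 + 32*z - 8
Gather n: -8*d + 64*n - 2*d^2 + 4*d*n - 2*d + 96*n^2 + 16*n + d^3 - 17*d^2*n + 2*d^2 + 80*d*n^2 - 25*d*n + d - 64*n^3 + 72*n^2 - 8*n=d^3 - 9*d - 64*n^3 + n^2*(80*d + 168) + n*(-17*d^2 - 21*d + 72)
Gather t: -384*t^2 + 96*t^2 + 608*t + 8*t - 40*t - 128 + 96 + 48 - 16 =-288*t^2 + 576*t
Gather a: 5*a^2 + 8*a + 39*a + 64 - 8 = 5*a^2 + 47*a + 56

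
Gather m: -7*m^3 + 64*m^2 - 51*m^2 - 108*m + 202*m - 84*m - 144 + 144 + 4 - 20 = -7*m^3 + 13*m^2 + 10*m - 16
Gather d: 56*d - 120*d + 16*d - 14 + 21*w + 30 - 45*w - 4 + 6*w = -48*d - 18*w + 12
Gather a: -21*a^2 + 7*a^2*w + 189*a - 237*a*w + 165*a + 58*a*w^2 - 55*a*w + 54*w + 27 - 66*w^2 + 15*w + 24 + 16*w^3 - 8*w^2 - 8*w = a^2*(7*w - 21) + a*(58*w^2 - 292*w + 354) + 16*w^3 - 74*w^2 + 61*w + 51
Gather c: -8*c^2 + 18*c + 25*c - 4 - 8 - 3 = -8*c^2 + 43*c - 15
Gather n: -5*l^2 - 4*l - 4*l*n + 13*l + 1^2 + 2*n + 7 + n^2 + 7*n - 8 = -5*l^2 + 9*l + n^2 + n*(9 - 4*l)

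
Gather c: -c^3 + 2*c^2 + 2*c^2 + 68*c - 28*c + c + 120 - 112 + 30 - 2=-c^3 + 4*c^2 + 41*c + 36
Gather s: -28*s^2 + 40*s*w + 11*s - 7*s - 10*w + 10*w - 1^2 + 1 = -28*s^2 + s*(40*w + 4)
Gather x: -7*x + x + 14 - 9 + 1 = 6 - 6*x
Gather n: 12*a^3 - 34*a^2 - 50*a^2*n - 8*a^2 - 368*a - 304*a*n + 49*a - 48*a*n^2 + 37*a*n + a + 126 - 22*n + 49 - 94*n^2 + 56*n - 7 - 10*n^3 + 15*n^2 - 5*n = 12*a^3 - 42*a^2 - 318*a - 10*n^3 + n^2*(-48*a - 79) + n*(-50*a^2 - 267*a + 29) + 168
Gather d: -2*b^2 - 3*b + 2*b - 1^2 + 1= -2*b^2 - b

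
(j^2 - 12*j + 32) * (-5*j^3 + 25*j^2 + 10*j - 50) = -5*j^5 + 85*j^4 - 450*j^3 + 630*j^2 + 920*j - 1600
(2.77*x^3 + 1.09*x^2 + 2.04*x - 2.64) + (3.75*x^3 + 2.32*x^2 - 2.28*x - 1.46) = 6.52*x^3 + 3.41*x^2 - 0.24*x - 4.1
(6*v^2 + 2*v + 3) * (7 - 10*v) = -60*v^3 + 22*v^2 - 16*v + 21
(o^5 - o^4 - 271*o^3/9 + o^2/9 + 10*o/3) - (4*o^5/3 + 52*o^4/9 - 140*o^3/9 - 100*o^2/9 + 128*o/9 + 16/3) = -o^5/3 - 61*o^4/9 - 131*o^3/9 + 101*o^2/9 - 98*o/9 - 16/3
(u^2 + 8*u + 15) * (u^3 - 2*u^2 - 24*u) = u^5 + 6*u^4 - 25*u^3 - 222*u^2 - 360*u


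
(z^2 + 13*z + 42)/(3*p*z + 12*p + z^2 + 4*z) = (z^2 + 13*z + 42)/(3*p*z + 12*p + z^2 + 4*z)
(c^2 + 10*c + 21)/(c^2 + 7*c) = (c + 3)/c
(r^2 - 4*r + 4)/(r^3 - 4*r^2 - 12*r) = (-r^2 + 4*r - 4)/(r*(-r^2 + 4*r + 12))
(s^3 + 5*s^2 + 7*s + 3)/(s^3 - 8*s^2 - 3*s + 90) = (s^2 + 2*s + 1)/(s^2 - 11*s + 30)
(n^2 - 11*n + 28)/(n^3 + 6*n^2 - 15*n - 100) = (n - 7)/(n^2 + 10*n + 25)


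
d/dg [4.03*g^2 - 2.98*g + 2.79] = 8.06*g - 2.98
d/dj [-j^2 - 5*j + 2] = -2*j - 5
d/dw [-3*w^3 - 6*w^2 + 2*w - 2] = -9*w^2 - 12*w + 2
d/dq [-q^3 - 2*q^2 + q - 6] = -3*q^2 - 4*q + 1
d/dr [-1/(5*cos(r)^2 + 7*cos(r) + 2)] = -(10*cos(r) + 7)*sin(r)/(5*cos(r)^2 + 7*cos(r) + 2)^2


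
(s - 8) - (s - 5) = -3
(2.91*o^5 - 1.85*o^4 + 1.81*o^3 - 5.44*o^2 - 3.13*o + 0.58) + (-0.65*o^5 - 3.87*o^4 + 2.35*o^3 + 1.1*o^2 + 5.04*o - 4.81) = 2.26*o^5 - 5.72*o^4 + 4.16*o^3 - 4.34*o^2 + 1.91*o - 4.23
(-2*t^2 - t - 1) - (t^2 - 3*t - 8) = -3*t^2 + 2*t + 7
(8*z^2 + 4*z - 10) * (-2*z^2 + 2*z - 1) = -16*z^4 + 8*z^3 + 20*z^2 - 24*z + 10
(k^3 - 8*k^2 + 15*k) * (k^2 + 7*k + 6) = k^5 - k^4 - 35*k^3 + 57*k^2 + 90*k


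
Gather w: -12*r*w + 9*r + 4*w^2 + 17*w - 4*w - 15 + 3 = 9*r + 4*w^2 + w*(13 - 12*r) - 12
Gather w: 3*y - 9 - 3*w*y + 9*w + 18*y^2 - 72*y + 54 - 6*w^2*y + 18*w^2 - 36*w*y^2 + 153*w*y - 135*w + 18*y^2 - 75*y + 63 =w^2*(18 - 6*y) + w*(-36*y^2 + 150*y - 126) + 36*y^2 - 144*y + 108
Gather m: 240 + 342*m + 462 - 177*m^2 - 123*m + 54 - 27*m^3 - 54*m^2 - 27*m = -27*m^3 - 231*m^2 + 192*m + 756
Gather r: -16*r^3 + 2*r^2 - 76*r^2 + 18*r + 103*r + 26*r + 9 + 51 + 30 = -16*r^3 - 74*r^2 + 147*r + 90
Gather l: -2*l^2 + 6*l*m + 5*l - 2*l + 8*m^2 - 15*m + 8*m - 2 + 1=-2*l^2 + l*(6*m + 3) + 8*m^2 - 7*m - 1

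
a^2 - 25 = (a - 5)*(a + 5)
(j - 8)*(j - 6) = j^2 - 14*j + 48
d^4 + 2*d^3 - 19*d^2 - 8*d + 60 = (d - 3)*(d - 2)*(d + 2)*(d + 5)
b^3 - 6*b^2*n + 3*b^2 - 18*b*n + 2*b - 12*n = (b + 1)*(b + 2)*(b - 6*n)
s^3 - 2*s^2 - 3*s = s*(s - 3)*(s + 1)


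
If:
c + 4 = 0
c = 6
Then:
No Solution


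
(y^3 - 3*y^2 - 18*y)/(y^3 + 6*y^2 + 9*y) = (y - 6)/(y + 3)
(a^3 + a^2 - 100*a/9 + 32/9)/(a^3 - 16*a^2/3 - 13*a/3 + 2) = (3*a^2 + 4*a - 32)/(3*(a^2 - 5*a - 6))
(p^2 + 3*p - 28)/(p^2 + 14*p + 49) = (p - 4)/(p + 7)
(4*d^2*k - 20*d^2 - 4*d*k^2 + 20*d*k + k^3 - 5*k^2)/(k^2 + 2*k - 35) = (4*d^2 - 4*d*k + k^2)/(k + 7)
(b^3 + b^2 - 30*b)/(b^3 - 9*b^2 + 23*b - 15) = b*(b + 6)/(b^2 - 4*b + 3)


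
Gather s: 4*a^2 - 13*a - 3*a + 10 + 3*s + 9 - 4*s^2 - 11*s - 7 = 4*a^2 - 16*a - 4*s^2 - 8*s + 12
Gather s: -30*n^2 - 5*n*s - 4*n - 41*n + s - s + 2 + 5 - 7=-30*n^2 - 5*n*s - 45*n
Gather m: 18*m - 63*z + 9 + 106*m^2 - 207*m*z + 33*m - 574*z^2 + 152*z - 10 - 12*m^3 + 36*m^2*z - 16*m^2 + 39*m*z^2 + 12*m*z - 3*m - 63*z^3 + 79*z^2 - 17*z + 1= -12*m^3 + m^2*(36*z + 90) + m*(39*z^2 - 195*z + 48) - 63*z^3 - 495*z^2 + 72*z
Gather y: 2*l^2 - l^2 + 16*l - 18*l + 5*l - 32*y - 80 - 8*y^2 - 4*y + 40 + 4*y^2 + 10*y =l^2 + 3*l - 4*y^2 - 26*y - 40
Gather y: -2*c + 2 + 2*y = -2*c + 2*y + 2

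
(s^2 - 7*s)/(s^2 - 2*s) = (s - 7)/(s - 2)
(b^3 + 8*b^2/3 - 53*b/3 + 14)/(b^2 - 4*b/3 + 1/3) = (3*b^2 + 11*b - 42)/(3*b - 1)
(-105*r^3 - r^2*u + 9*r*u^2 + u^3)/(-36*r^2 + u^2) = (105*r^3 + r^2*u - 9*r*u^2 - u^3)/(36*r^2 - u^2)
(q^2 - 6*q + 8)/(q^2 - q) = (q^2 - 6*q + 8)/(q*(q - 1))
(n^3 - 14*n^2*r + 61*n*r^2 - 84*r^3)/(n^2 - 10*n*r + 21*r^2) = n - 4*r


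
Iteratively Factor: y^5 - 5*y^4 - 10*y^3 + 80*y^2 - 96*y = (y - 4)*(y^4 - y^3 - 14*y^2 + 24*y) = (y - 4)*(y + 4)*(y^3 - 5*y^2 + 6*y) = (y - 4)*(y - 3)*(y + 4)*(y^2 - 2*y) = (y - 4)*(y - 3)*(y - 2)*(y + 4)*(y)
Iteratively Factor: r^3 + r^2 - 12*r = (r + 4)*(r^2 - 3*r) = r*(r + 4)*(r - 3)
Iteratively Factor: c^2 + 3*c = (c)*(c + 3)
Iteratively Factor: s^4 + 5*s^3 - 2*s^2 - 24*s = (s)*(s^3 + 5*s^2 - 2*s - 24) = s*(s + 3)*(s^2 + 2*s - 8) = s*(s - 2)*(s + 3)*(s + 4)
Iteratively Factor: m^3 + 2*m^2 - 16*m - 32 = (m - 4)*(m^2 + 6*m + 8) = (m - 4)*(m + 4)*(m + 2)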